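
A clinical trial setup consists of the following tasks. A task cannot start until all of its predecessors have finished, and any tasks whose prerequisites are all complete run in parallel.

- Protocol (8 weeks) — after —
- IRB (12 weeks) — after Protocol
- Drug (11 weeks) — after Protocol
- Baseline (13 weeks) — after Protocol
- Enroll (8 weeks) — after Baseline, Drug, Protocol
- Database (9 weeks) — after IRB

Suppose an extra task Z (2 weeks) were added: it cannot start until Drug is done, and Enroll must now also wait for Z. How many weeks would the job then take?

29

Originally the job takes 29 weeks.
With Z inserted, Enroll now waits for max(Baseline, Drug, Protocol, Z).
New critical path: Protocol→IRB→Database = 8+12+9 = 29 ⇒ 29 weeks.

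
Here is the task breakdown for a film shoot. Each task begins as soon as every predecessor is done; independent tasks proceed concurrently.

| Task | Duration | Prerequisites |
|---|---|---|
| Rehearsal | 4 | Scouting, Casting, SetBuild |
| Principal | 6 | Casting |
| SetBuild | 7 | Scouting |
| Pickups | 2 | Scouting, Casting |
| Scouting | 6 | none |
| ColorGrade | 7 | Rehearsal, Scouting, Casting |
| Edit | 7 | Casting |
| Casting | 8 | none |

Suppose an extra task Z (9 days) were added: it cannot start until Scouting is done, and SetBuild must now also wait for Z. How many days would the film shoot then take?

Originally the film shoot takes 24 days.
With Z inserted, SetBuild now waits for max(Scouting, Z).
New critical path: Scouting→Z→SetBuild→Rehearsal→ColorGrade = 6+9+7+4+7 = 33 ⇒ 33 days.

33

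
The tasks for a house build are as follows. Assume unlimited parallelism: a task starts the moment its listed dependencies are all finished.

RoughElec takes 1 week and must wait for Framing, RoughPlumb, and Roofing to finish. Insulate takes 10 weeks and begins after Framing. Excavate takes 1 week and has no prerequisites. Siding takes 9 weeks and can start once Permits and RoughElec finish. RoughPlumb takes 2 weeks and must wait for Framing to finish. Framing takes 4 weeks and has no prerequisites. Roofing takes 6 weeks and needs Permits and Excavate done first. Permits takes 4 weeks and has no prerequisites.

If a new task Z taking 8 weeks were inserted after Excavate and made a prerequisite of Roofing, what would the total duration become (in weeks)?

25

Originally the job takes 20 weeks.
With Z inserted, Roofing now waits for max(Permits, Excavate, Z).
New critical path: Excavate→Z→Roofing→RoughElec→Siding = 1+8+6+1+9 = 25 ⇒ 25 weeks.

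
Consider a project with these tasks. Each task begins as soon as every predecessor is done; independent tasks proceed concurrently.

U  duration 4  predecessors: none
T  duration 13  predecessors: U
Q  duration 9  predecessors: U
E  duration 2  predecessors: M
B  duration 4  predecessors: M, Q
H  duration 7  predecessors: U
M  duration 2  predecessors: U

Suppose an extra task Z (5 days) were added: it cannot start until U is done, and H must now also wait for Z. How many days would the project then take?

17

Originally the project takes 17 days.
With Z inserted, H now waits for max(U, Z).
New critical path: U→Q→B = 4+9+4 = 17 ⇒ 17 days.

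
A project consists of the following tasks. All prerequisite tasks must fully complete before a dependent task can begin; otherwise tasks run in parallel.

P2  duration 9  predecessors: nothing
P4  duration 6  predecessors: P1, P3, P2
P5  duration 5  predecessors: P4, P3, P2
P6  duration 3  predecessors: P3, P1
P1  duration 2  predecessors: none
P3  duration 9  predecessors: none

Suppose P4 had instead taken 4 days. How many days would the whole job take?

As given, the longest chain is P2→P4→P5 = 9+6+5 = 20, so the finish is 20 days.
Since P4 is critical, the -2 change carries straight to that chain (now 18 days).
The critical path is still P2→P4→P5; finish is now 18 days.

18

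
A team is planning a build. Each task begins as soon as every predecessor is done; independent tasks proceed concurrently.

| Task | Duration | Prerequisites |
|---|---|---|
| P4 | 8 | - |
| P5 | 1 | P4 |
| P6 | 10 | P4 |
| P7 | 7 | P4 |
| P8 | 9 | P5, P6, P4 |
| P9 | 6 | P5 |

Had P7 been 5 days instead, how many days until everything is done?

27

Actual critical path: P4→P6→P8 = 8+10+9 = 27 ⇒ 27 days.
The longest path through P7 is only 15 days, so P7 has float 12.
That remains the longest chain; total 27 days.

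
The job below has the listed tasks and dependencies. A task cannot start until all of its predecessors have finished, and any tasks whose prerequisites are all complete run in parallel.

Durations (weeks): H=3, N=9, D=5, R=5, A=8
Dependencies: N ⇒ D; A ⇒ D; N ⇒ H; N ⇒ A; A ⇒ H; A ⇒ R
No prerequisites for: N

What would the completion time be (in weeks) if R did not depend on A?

22

With the dependency in place, N→A→D = 9+8+5 = 22 sets the finish at 22 weeks.
Without A→R, R's earliest start moves from 17 to 0.
After: N→A→D = 9+8+5 = 22 → 22 weeks.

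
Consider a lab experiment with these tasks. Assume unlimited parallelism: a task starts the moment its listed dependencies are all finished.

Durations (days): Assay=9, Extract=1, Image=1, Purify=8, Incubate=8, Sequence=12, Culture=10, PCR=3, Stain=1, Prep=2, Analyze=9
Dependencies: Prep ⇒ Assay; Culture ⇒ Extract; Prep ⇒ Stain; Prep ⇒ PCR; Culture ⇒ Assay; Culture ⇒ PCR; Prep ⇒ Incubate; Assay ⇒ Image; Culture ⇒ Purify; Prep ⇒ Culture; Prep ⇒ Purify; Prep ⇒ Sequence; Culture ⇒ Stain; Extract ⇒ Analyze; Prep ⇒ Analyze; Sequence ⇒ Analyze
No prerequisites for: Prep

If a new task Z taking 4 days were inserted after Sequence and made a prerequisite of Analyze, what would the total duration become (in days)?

27

Originally the plan takes 23 days.
With Z inserted, Analyze now waits for max(Extract, Sequence, Prep, Z).
New critical path: Prep→Sequence→Z→Analyze = 2+12+4+9 = 27 ⇒ 27 days.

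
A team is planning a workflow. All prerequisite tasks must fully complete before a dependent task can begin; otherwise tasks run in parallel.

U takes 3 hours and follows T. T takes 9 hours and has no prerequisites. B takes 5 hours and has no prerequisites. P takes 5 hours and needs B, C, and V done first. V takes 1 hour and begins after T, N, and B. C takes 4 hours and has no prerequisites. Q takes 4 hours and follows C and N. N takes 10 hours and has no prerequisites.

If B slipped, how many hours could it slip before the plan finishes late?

Critical path: N→V→P = 10+1+5 = 16, so the finish is 16 hours.
The longest chain containing B totals 11 hours.
So B can slip 10 − 5 = 5 hours.

5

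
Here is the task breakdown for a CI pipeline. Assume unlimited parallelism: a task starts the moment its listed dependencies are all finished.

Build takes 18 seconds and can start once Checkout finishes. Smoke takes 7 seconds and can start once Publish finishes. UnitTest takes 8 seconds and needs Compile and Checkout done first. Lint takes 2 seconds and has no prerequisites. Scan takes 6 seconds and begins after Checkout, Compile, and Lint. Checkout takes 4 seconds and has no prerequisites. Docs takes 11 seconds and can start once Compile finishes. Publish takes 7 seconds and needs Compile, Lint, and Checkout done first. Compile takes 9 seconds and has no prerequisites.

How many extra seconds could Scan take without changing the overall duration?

8

Compile→Publish→Smoke = 9+7+7 = 23 sets the makespan at 23 seconds.
Scan finishes as early as 15 and must finish by 23.
Float = 23 − 15 = 8.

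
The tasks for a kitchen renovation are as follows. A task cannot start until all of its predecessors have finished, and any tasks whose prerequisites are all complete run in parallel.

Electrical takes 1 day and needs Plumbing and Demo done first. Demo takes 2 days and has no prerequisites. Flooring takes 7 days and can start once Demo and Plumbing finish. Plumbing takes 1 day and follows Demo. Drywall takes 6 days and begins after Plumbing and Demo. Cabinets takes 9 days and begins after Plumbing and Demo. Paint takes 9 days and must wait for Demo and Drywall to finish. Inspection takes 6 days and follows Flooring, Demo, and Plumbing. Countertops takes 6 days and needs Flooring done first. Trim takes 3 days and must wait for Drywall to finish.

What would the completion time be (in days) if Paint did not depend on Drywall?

Before: longest chain Demo→Plumbing→Drywall→Paint = 2+1+6+9 = 18, finish 18.
Without Drywall→Paint, Paint's earliest start moves from 9 to 2.
After: Demo→Plumbing→Flooring→Countertops = 2+1+7+6 = 16 → 16 days.

16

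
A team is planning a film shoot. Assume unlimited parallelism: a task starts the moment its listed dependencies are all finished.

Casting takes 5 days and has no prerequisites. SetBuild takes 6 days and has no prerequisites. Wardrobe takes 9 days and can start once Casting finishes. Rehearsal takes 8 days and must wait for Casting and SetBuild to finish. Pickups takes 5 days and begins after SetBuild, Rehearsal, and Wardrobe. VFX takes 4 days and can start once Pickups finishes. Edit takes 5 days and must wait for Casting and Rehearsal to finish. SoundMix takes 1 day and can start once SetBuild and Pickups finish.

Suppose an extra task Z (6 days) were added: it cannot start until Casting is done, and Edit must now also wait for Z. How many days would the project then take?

23

Originally the project takes 23 days.
With Z inserted, Edit now waits for max(Casting, Rehearsal, Z).
New critical path: Casting→Wardrobe→Pickups→VFX = 5+9+5+4 = 23 ⇒ 23 days.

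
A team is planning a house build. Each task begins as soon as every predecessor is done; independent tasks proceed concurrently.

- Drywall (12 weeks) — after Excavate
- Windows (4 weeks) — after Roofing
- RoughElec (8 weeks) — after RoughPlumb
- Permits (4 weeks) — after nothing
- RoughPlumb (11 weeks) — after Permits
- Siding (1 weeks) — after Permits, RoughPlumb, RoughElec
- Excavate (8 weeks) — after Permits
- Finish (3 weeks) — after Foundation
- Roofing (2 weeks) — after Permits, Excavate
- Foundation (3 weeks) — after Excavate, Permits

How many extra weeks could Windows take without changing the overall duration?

Critical path: Permits→Excavate→Drywall = 4+8+12 = 24, so the finish is 24 weeks.
Windows finishes as early as 18 and must finish by 24.
So Windows can slip 24 − 18 = 6 weeks.

6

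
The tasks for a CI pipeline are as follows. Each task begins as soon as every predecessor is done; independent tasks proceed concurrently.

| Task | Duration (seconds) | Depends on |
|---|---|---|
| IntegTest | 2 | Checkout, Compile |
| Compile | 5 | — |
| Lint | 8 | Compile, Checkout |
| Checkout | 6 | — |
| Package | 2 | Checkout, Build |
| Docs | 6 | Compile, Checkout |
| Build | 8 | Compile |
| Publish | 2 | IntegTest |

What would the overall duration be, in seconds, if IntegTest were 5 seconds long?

15

As given, the longest chain is Compile→Build→Package = 5+8+2 = 15, so the finish is 15 seconds.
IntegTest has 5 seconds of float (longest path through it is 10).
That remains the longest chain; total 15 seconds.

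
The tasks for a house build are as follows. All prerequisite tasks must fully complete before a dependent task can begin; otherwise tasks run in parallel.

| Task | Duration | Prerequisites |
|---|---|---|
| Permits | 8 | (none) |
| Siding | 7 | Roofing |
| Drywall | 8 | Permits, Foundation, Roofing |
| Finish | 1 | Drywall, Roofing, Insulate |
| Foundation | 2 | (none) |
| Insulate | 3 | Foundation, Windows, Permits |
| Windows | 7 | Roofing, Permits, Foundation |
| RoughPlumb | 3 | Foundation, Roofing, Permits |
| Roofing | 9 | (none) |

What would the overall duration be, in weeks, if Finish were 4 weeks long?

23

The binding path is Roofing→Windows→Insulate→Finish = 9+7+3+1 = 20; finish at 20 weeks.
Since Finish is critical, the +3 change carries straight to that chain (now 23 weeks).
The critical path is still Roofing→Windows→Insulate→Finish; finish is now 23 weeks.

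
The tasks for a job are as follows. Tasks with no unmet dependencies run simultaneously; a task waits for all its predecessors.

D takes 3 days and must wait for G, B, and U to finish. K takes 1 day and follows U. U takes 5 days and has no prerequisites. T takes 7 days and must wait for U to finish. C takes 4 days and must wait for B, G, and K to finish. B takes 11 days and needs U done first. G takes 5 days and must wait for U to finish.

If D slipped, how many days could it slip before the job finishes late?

1

U→B→C = 5+11+4 = 20 sets the makespan at 20 days.
Longest path through D: 19 days (earliest finish 19, latest finish 20).
Slack of D = 17 − 16 = 1 day.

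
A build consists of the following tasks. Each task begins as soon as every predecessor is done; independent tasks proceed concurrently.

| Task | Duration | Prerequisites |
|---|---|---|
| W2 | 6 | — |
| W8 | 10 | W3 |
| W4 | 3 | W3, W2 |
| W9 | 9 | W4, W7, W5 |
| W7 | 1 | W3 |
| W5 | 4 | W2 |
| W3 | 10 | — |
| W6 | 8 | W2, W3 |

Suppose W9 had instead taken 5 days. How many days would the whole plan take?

Critical path before the change: W3→W4→W9 = 10+3+9 = 22 giving 22 days.
W9 is on the critical path; changing it to 5 makes that path 18 days.
Now W3→W8 = 10+10 = 20 is longest, so the finish becomes 20 days.

20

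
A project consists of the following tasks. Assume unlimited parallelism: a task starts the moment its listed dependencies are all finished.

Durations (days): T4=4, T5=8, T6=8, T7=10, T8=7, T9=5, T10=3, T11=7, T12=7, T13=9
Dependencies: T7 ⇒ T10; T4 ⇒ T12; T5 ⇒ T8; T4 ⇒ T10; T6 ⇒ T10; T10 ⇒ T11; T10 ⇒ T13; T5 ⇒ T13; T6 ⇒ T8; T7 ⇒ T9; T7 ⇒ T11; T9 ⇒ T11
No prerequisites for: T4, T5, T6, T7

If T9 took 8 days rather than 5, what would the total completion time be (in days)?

Baseline: T7→T9→T11 = 10+5+7 = 22 → 22 days.
T9 lies on that path, so at 8 days the path becomes 25 days.
The critical path is still T7→T9→T11; finish is now 25 days.

25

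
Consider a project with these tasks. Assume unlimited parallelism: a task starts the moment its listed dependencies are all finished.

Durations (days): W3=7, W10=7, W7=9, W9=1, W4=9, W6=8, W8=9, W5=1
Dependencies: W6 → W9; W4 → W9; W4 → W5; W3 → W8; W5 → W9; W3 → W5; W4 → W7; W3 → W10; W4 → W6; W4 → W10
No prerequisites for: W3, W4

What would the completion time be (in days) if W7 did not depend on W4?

18

Before: longest chain W4→W6→W9 = 9+8+1 = 18, finish 18.
Without W4→W7, W7's earliest start moves from 9 to 0.
New critical path: W4→W6→W9 = 9+8+1 = 18 ⇒ 18 days.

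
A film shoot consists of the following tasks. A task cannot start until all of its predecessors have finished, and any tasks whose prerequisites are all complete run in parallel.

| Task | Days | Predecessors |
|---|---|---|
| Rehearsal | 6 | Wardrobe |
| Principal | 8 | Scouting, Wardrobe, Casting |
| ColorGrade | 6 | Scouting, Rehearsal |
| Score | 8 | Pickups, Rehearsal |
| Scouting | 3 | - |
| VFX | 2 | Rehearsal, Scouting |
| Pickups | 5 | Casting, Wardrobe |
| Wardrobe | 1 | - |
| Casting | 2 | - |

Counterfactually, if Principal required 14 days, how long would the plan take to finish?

17

The binding path is Casting→Pickups→Score = 2+5+8 = 15; finish at 15 days.
Principal has 4 days of float (longest path through it is 11).
The binding chain switches to Scouting→Principal = 3+14 = 17; finish 17 days.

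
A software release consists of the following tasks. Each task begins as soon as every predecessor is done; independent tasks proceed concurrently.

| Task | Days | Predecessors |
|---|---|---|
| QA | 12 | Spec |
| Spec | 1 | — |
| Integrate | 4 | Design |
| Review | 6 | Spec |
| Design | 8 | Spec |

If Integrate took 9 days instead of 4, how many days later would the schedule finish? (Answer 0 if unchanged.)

The binding path is Spec→Design→Integrate = 1+8+4 = 13; finish at 13 days.
Integrate is on the critical path; changing it to 9 makes that path 18 days.
The critical path is still Spec→Design→Integrate; finish is now 18 days.
Change in finish: 18 − 13 = +5 days.

5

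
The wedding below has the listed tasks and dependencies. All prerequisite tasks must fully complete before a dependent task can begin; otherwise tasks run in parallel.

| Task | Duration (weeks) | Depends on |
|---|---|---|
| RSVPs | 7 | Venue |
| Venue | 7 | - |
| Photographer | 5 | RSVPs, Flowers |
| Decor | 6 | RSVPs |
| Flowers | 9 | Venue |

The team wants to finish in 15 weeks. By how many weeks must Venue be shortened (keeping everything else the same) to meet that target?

Current finish: 21 weeks; target: 15.
Venue is on every critical path, so each week cut from Venue cuts the finish by one (this holds down to a finish of 15).
Need 21 − 15 = 6 weeks off Venue → Venue becomes 1 week, finish becomes 15.

6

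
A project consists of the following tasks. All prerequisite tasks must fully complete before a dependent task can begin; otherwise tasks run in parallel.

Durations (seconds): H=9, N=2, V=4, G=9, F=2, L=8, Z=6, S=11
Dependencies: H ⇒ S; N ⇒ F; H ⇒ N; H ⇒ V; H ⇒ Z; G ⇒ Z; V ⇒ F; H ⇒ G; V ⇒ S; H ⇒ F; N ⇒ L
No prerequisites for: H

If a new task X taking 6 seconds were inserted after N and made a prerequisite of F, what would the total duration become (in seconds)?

Originally the plan takes 24 seconds.
With X inserted, F now waits for max(V, N, H, X).
New critical path: H→V→S = 9+4+11 = 24 ⇒ 24 seconds.

24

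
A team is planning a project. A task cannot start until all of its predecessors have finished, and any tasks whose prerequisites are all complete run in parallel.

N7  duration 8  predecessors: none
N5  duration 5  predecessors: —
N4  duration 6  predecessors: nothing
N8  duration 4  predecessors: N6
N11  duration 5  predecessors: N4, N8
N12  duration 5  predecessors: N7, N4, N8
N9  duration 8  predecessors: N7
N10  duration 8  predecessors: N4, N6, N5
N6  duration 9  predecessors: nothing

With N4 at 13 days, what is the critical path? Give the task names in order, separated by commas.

Actual critical path: N6→N8→N11 = 9+4+5 = 18 ⇒ 18 days.
N4 has 4 days of float (longest path through it is 14).
Now N4→N10 = 13+8 = 21 is longest, so the finish becomes 21 days.

N4, N10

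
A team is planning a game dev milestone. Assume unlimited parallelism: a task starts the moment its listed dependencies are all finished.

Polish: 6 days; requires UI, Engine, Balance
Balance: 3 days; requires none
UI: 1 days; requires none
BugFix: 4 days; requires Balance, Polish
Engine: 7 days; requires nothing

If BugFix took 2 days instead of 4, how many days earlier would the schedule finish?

2

Actual critical path: Engine→Polish→BugFix = 7+6+4 = 17 ⇒ 17 days.
Since BugFix is critical, the -2 change carries straight to that chain (now 15 days).
The critical path is still Engine→Polish→BugFix; finish is now 15 days.
Change in finish: 15 − 17 = -2 days.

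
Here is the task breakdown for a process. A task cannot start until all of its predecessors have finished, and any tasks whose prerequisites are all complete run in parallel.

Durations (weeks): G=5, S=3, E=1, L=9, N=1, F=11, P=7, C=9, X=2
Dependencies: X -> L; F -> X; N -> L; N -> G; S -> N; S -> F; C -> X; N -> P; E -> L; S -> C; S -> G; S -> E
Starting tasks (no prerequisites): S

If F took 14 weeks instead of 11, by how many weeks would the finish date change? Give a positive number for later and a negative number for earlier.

The binding path is S→F→X→L = 3+11+2+9 = 25; finish at 25 weeks.
F is on the critical path; changing it to 14 makes that path 28 weeks.
The critical path is still S→F→X→L; finish is now 28 weeks.
Change in finish: 28 − 25 = +3 weeks.

3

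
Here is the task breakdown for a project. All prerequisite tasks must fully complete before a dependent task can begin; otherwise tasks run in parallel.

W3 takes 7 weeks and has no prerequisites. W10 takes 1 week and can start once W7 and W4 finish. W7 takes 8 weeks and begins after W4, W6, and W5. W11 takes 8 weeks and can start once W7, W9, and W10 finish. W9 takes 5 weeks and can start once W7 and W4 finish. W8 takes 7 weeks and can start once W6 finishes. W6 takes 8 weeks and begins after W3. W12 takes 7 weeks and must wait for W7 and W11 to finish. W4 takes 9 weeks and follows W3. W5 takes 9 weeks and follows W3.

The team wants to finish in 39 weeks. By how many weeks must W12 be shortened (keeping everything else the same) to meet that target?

5

Current finish: 44 weeks; target: 39.
W12 is on every critical path, so each week cut from W12 cuts the finish by one (this holds down to a finish of 38).
Need 44 − 39 = 5 weeks off W12 → W12 becomes 2 weeks, finish becomes 39.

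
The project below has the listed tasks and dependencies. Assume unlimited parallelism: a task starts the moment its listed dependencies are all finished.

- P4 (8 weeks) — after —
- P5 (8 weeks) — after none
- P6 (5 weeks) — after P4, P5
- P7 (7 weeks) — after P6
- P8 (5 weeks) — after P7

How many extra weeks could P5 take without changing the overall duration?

The longest chain is P4→P6→P7→P8 = 8+5+7+5 = 25; overall finish 25 weeks.
The longest chain containing P5 totals 25 weeks.
Slack of P5 = 0 − 0 = 0 weeks.

0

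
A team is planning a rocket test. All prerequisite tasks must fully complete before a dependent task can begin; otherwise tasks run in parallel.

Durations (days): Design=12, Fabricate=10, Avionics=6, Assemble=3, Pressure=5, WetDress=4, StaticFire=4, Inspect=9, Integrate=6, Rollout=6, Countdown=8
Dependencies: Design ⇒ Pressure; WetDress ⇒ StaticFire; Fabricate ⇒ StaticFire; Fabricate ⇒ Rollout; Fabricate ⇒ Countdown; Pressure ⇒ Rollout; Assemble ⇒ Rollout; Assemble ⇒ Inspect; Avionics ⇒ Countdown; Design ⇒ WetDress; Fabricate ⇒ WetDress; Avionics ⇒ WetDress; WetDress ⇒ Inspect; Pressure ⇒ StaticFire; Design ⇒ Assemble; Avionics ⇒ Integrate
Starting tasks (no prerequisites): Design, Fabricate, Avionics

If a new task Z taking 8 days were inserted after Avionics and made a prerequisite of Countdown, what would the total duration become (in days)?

Originally the job takes 25 days.
With Z inserted, Countdown now waits for max(Avionics, Fabricate, Z).
New critical path: Design→WetDress→Inspect = 12+4+9 = 25 ⇒ 25 days.

25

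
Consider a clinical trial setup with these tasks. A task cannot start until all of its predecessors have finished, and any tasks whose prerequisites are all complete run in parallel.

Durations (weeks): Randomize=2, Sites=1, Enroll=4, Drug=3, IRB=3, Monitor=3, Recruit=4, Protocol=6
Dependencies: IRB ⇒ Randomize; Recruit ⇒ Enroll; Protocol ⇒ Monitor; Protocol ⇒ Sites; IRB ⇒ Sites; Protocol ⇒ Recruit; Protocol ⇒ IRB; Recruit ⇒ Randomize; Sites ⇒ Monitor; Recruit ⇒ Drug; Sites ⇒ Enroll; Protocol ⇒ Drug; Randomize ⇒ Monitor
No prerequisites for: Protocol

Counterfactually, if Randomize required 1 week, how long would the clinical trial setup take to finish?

14

As given, the longest chain is Protocol→Recruit→Randomize→Monitor = 6+4+2+3 = 15, so the finish is 15 weeks.
Randomize lies on that path, so at 1 week the path becomes 14 weeks.
New critical path: Protocol→IRB→Sites→Enroll = 6+3+1+4 = 14 ⇒ 14 weeks.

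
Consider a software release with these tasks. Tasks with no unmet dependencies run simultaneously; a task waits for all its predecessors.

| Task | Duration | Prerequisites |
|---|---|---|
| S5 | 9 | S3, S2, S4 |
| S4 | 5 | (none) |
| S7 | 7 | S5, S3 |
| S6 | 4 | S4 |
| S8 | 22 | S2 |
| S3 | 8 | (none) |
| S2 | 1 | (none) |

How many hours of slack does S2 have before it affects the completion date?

S3→S5→S7 = 8+9+7 = 24 sets the makespan at 24 hours.
Longest path through S2: 23 hours (earliest finish 1, latest finish 2).
So S2 can slip 2 − 1 = 1 hour.

1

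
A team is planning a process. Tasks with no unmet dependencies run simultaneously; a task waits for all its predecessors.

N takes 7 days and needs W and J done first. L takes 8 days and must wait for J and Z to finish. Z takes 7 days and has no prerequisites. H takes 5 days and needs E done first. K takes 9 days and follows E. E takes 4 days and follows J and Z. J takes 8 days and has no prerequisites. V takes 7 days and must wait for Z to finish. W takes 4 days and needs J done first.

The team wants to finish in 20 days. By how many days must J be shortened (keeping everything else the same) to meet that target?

Current finish: 21 days; target: 20.
J is on every critical path, so each day cut from J cuts the finish by one (this holds down to a finish of 20).
Need 21 − 20 = 1 day off J → J becomes 7 days, finish becomes 20.

1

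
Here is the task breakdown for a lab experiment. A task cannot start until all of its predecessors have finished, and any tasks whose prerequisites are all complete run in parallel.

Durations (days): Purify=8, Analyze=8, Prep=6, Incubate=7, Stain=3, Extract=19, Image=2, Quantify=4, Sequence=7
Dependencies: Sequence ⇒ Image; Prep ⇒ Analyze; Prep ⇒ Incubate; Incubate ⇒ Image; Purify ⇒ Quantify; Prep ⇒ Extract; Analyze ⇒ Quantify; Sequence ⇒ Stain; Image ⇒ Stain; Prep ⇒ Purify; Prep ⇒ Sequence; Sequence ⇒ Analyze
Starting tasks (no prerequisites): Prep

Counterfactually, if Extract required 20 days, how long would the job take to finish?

As given, the longest chain is Prep→Extract = 6+19 = 25, so the finish is 25 days.
Extract is on the critical path; changing it to 20 makes that path 26 days.
No other chain overtakes it, so the finish is 26 days.

26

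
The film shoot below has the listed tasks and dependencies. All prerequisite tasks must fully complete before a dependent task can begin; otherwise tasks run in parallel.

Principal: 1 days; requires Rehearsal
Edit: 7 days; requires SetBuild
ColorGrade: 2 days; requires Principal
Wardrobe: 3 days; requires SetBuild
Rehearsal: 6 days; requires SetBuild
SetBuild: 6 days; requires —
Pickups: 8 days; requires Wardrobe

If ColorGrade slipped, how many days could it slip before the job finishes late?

2

The longest chain is SetBuild→Wardrobe→Pickups = 6+3+8 = 17; overall finish 17 days.
Longest path through ColorGrade: 15 days (earliest finish 15, latest finish 17).
Slack of ColorGrade = 15 − 13 = 2 days.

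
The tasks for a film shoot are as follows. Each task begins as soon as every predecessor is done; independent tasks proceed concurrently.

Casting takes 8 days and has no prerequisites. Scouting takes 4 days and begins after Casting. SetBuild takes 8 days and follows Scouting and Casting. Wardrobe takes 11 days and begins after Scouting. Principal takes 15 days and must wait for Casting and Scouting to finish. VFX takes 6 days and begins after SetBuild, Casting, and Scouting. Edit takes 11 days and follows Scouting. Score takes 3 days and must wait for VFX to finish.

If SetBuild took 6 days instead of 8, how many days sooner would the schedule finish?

Baseline: Casting→Scouting→SetBuild→VFX→Score = 8+4+8+6+3 = 29 → 29 days.
SetBuild lies on that path, so at 6 days the path becomes 27 days.
The critical path is still Casting→Scouting→SetBuild→VFX→Score; finish is now 27 days.
Change in finish: 27 − 29 = -2 days.

2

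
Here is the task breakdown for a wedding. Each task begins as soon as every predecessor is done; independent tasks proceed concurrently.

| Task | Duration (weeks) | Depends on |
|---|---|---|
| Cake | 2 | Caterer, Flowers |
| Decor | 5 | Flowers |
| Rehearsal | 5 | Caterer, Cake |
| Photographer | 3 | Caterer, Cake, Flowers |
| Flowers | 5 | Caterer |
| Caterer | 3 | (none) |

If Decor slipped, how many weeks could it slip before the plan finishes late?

2

Caterer→Flowers→Cake→Rehearsal = 3+5+2+5 = 15 sets the makespan at 15 weeks.
Longest path through Decor: 13 weeks (earliest finish 13, latest finish 15).
Float = 15 − 13 = 2.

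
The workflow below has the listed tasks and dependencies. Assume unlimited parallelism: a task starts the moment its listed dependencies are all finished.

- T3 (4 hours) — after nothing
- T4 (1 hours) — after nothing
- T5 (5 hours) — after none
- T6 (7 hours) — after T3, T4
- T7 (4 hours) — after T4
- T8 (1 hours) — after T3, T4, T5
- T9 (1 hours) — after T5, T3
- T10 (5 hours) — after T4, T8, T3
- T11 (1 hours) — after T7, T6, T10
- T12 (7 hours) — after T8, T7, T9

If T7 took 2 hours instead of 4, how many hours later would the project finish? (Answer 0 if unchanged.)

Critical path before the change: T5→T8→T12 = 5+1+7 = 13 giving 13 hours.
T7 is off the critical path — its longest chain is 12 hours, giving 1 of slack.
That remains the longest chain; total 13 hours.
Change in finish: 13 − 13 = +0 hours.

0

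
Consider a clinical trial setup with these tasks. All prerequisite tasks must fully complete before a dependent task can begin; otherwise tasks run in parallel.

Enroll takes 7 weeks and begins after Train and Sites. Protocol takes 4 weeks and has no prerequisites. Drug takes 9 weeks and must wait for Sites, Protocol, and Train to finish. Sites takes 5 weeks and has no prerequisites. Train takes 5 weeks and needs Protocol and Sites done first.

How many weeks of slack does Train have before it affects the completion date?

Critical path: Sites→Train→Drug = 5+5+9 = 19, so the finish is 19 weeks.
Train finishes as early as 10 and must finish by 10.
Float = 19 − 19 = 0.

0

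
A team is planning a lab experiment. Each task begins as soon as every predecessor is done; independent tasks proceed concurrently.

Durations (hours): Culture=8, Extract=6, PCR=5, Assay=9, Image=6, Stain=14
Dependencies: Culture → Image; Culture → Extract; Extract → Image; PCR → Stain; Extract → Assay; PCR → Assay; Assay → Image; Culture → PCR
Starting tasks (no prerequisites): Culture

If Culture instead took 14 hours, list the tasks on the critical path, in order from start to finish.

Culture, Extract, Assay, Image

As given, the longest chain is Culture→Extract→Assay→Image = 8+6+9+6 = 29, so the finish is 29 hours.
Culture lies on that path, so at 14 hours the path becomes 35 hours.
The critical path is still Culture→Extract→Assay→Image; finish is now 35 hours.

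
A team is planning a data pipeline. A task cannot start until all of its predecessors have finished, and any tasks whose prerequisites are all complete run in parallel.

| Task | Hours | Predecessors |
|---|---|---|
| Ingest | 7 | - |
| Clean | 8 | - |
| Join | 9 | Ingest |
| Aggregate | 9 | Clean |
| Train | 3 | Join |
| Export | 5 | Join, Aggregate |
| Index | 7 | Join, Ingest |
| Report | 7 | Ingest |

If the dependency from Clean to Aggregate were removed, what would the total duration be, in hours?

23

Before: longest chain Ingest→Join→Index = 7+9+7 = 23, finish 23.
Without Clean→Aggregate, Aggregate's earliest start moves from 8 to 0.
After: Ingest→Join→Index = 7+9+7 = 23 → 23 hours.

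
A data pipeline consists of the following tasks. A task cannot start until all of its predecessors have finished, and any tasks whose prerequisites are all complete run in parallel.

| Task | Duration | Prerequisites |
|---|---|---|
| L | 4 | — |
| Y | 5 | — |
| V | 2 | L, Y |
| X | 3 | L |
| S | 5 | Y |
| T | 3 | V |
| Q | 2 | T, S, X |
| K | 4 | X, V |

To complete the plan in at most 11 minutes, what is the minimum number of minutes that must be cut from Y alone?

Current finish: 12 minutes; target: 11.
Y is on every critical path, so each minute cut from Y cuts the finish by one (this holds down to a finish of 11).
Need 12 − 11 = 1 minute off Y → Y becomes 4 minutes, finish becomes 11.

1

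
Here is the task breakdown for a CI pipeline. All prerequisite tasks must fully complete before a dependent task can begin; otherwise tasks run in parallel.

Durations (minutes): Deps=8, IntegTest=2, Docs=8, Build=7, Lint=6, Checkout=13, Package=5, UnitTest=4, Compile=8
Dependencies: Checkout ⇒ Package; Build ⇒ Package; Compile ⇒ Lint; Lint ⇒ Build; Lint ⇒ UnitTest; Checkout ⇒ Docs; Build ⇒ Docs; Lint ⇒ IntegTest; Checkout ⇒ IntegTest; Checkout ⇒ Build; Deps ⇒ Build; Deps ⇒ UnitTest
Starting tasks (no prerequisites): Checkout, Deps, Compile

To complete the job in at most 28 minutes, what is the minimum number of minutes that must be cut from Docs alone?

1

Current finish: 29 minutes; target: 28.
Docs is on every critical path, so each minute cut from Docs cuts the finish by one (this holds down to a finish of 26).
Need 29 − 28 = 1 minute off Docs → Docs becomes 7 minutes, finish becomes 28.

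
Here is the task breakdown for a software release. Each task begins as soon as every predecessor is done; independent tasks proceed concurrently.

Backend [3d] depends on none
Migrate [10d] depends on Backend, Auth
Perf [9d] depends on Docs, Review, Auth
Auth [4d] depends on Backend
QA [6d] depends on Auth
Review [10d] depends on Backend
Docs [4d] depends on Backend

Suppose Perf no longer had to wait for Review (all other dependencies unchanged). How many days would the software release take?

With the dependency in place, Backend→Review→Perf = 3+10+9 = 22 sets the finish at 22 days.
Without Review→Perf, Perf's earliest start moves from 13 to 7.
After: Backend→Auth→Migrate = 3+4+10 = 17 → 17 days.

17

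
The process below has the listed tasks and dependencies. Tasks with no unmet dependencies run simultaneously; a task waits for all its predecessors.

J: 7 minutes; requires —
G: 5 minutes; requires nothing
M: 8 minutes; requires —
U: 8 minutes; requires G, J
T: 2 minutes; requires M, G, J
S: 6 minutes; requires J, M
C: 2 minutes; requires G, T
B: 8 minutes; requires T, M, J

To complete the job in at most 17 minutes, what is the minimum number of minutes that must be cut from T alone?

1

Current finish: 18 minutes; target: 17.
T is on every critical path, so each minute cut from T cuts the finish by one (this holds down to a finish of 17).
Need 18 − 17 = 1 minute off T → T becomes 1 minute, finish becomes 17.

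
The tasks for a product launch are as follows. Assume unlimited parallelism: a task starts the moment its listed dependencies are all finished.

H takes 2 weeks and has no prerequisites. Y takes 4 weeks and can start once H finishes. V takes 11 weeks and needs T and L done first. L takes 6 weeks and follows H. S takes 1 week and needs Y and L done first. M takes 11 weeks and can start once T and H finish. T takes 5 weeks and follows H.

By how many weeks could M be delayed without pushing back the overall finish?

The longest chain is H→L→V = 2+6+11 = 19; overall finish 19 weeks.
M finishes as early as 18 and must finish by 19.
Slack of M = 8 − 7 = 1 week.

1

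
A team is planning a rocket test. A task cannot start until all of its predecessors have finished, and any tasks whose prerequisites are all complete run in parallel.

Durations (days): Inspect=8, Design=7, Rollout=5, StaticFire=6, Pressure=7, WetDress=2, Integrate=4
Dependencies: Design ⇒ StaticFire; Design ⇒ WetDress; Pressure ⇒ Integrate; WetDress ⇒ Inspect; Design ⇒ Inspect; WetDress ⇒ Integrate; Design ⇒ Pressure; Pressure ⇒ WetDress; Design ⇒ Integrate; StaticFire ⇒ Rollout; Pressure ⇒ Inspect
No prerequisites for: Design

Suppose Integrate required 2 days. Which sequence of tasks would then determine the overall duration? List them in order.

Design, Pressure, WetDress, Inspect

The binding path is Design→Pressure→WetDress→Inspect = 7+7+2+8 = 24; finish at 24 days.
The longest path through Integrate is only 20 days, so Integrate has float 4.
No other chain overtakes it, so the finish is 24 days.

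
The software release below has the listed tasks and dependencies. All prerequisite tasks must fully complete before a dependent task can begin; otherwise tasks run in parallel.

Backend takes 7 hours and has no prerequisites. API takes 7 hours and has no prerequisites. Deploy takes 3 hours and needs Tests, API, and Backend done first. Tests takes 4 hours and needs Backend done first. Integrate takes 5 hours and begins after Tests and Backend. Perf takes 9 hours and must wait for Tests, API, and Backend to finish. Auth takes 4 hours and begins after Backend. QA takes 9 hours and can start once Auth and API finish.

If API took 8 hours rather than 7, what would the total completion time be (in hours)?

20

Baseline: Backend→Auth→QA = 7+4+9 = 20 → 20 hours.
API has 4 hours of float (longest path through it is 16).
That remains the longest chain; total 20 hours.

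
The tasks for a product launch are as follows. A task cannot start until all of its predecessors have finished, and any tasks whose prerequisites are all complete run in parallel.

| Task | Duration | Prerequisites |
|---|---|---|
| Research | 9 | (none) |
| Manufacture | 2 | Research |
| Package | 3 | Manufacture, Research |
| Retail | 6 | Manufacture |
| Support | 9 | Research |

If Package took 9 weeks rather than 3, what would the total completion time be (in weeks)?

Actual critical path: Research→Support = 9+9 = 18 ⇒ 18 weeks.
Package is off the critical path — its longest chain is 14 weeks, giving 4 of slack.
Now Research→Manufacture→Package = 9+2+9 = 20 is longest, so the finish becomes 20 weeks.

20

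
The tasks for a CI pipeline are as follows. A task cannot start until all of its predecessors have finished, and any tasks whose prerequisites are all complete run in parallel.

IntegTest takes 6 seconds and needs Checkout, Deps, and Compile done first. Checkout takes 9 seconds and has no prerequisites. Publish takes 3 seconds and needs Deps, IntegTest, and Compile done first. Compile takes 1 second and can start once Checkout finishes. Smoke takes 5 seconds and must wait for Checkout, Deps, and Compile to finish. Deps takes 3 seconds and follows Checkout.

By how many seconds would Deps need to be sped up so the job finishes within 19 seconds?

Current finish: 21 seconds; target: 19.
Deps is on every critical path, so each second cut from Deps cuts the finish by one (this holds down to a finish of 19).
Need 21 − 19 = 2 seconds off Deps → Deps becomes 1 second, finish becomes 19.

2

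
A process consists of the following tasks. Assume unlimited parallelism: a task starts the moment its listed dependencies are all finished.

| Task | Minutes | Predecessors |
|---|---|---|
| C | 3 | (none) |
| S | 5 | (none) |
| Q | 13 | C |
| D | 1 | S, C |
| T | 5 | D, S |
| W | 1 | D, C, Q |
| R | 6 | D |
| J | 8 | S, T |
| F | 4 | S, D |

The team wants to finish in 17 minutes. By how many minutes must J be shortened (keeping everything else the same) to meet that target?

Current finish: 19 minutes; target: 17.
J is on every critical path, so each minute cut from J cuts the finish by one (this holds down to a finish of 17).
Need 19 − 17 = 2 minutes off J → J becomes 6 minutes, finish becomes 17.

2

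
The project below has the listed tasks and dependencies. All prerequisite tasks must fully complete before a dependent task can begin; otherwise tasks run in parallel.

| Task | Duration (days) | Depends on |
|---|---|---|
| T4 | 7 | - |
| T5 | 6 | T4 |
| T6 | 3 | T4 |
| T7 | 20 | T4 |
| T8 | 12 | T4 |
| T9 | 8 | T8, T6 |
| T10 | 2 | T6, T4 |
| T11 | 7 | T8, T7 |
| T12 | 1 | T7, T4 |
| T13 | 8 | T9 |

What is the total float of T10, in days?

23

Critical path: T4→T8→T9→T13 = 7+12+8+8 = 35, so the finish is 35 days.
T10 finishes as early as 12 and must finish by 35.
Float = 35 − 12 = 23.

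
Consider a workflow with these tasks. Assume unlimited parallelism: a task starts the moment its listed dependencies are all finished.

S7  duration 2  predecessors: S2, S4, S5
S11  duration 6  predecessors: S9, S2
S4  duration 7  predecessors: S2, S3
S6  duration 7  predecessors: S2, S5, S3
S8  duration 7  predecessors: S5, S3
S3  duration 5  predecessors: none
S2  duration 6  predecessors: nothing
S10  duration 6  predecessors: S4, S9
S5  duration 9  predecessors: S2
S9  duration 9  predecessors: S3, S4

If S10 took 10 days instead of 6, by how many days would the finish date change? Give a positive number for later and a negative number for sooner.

4

Actual critical path: S2→S4→S9→S10 = 6+7+9+6 = 28 ⇒ 28 days.
S10 is on the critical path; changing it to 10 makes that path 32 days.
No other chain overtakes it, so the finish is 32 days.
Change in finish: 32 − 28 = +4 days.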